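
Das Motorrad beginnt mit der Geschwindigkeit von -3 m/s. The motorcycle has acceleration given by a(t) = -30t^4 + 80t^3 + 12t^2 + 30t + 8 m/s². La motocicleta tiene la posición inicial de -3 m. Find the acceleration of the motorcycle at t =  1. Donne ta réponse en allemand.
Aus der Gleichung für die Beschleunigung a(t) = -30·t^4 + 80·t^3 + 12·t^2 + 30·t + 8, setzen wir t = 1 ein und erhalten a = 100.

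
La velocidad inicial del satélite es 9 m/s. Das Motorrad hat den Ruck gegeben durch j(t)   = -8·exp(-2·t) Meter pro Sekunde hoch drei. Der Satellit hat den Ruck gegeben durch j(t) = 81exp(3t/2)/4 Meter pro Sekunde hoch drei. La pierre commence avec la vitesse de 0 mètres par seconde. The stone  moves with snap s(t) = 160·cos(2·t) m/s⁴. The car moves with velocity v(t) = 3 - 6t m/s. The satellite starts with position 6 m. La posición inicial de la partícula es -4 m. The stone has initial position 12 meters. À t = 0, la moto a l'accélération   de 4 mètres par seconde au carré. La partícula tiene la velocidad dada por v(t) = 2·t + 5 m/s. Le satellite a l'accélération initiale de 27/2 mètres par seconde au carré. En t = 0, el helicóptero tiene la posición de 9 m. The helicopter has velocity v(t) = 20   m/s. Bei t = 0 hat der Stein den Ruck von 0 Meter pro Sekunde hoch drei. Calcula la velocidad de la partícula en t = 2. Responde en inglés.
From the given velocity equation v(t) = 2·t + 5, we substitute t = 2 to get v = 9.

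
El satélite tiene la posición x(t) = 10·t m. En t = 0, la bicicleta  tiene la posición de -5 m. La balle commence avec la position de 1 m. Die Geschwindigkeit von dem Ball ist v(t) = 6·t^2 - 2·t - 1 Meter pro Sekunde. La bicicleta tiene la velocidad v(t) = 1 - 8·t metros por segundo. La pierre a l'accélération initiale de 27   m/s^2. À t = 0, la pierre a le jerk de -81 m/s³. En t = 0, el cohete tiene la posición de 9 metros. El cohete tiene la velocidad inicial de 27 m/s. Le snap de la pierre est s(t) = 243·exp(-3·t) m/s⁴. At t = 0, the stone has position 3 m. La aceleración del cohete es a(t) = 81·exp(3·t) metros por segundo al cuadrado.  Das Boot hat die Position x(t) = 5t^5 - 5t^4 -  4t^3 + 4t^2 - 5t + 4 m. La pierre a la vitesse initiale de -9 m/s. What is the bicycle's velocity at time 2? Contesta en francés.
De l'équation de la vitesse v(t) = 1 - 8·t, nous substituons t = 2 pour obtenir v = -15.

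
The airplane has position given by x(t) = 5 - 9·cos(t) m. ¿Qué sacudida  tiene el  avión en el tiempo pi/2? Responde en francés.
Nous devons dériver notre équation de la position x(t) = 5 - 9·cos(t) 3 fois. En dérivant la position, nous obtenons la vitesse: v(t) = 9·sin(t). La dérivée de la vitesse donne l'accélération: a(t) = 9·cos(t). En dérivant l'accélération, nous obtenons le jerk: j(t) = -9·sin(t). Nous avons le jerk j(t) = -9·sin(t). En substituant t = pi/2: j(pi/2) = -9.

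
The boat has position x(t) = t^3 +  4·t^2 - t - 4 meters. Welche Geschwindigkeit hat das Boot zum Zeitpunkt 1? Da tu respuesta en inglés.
Starting from position x(t) = t^3 + 4·t^2 - t - 4, we take 1 derivative. The derivative of position gives velocity: v(t) = 3·t^2 + 8·t - 1. Using v(t) = 3·t^2 + 8·t - 1 and substituting t = 1, we find v = 10.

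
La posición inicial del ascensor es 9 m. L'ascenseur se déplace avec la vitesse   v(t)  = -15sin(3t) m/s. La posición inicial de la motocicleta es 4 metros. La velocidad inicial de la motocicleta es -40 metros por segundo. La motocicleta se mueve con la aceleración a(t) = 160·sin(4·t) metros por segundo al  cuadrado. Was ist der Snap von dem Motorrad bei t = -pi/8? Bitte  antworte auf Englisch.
To solve this, we need to take 2 derivatives of our acceleration equation a(t) = 160·sin(4·t). Differentiating acceleration, we get jerk: j(t) = 640·cos(4·t). Differentiating jerk, we get snap: s(t) = -2560·sin(4·t). Using s(t) = -2560·sin(4·t) and substituting t = -pi/8, we find s = 2560.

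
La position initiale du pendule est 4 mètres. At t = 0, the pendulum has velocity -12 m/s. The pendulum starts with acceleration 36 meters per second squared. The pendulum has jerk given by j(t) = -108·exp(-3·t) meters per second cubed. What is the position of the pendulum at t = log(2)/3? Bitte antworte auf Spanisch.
Debemos encontrar la antiderivada de nuestra ecuación de la sacudida j(t) = -108·exp(-3·t) 3 veces. Integrando la sacudida y usando la condición inicial a(0) = 36, obtenemos a(t) = 36·exp(-3·t). La integral de la aceleración, con v(0) = -12, da la velocidad: v(t) = -12·exp(-3·t). Tomando ∫v(t)dt y aplicando x(0) = 4, encontramos x(t) = 4·exp(-3·t). Usando x(t) = 4·exp(-3·t) y sustituyendo t = log(2)/3, encontramos x = 2.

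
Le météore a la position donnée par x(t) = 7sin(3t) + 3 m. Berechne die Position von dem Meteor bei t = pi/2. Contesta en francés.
En utilisant x(t) = 7·sin(3·t) + 3 et en substituant t = pi/2, nous trouvons x = -4.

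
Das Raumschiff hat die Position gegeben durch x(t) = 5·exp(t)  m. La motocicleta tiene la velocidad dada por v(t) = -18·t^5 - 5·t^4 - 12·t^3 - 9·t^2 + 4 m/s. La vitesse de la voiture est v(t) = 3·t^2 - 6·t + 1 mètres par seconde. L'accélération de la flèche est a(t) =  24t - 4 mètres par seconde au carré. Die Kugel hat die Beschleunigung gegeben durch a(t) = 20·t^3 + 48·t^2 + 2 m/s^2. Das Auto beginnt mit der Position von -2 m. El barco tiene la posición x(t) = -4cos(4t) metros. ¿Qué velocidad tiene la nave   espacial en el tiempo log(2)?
Partiendo de la posición x(t) = 5·exp(t), tomamos 1 derivada. Tomando d/dt de x(t), encontramos v(t) = 5·exp(t). Usando v(t) = 5·exp(t) y sustituyendo t = log(2), encontramos v = 10.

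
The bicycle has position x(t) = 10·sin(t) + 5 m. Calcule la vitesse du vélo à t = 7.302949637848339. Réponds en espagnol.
Debemos derivar nuestra ecuación de la posición x(t) = 10·sin(t) + 5 1 vez. La derivada de la posición da la velocidad: v(t) = 10·cos(t). De la ecuación de la velocidad v(t) = 10·cos(t), sustituimos t = 7.302949637848339 para obtener v = 5.23566752443593.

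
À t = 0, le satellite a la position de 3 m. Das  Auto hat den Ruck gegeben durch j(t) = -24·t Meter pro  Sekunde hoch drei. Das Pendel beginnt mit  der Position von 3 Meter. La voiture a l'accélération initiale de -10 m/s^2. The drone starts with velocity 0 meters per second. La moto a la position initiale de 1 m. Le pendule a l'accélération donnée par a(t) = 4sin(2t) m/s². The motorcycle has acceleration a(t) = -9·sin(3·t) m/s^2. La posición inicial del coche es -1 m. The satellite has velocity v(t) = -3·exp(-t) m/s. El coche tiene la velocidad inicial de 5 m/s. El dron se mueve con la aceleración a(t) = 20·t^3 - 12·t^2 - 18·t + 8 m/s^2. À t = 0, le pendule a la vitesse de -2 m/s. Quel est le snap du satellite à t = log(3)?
En partant de la vitesse v(t) = -3·exp(-t), nous prenons 3 dérivées. En prenant d/dt de v(t), nous trouvons a(t) = 3·exp(-t). En prenant d/dt de a(t), nous trouvons j(t) = -3·exp(-t). En prenant d/dt de j(t), nous trouvons s(t) = 3·exp(-t). Nous avons le snap s(t) = 3·exp(-t). En substituant t = log(3): s(log(3)) = 1.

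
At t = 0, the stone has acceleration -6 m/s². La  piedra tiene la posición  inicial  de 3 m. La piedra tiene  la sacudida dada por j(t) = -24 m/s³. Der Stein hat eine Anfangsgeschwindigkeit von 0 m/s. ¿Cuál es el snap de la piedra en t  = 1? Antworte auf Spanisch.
Partiendo de la sacudida j(t) = -24, tomamos 1 derivada. Tomando d/dt de j(t), encontramos s(t) = 0. Tenemos el snap s(t) = 0. Sustituyendo t = 1: s(1) = 0.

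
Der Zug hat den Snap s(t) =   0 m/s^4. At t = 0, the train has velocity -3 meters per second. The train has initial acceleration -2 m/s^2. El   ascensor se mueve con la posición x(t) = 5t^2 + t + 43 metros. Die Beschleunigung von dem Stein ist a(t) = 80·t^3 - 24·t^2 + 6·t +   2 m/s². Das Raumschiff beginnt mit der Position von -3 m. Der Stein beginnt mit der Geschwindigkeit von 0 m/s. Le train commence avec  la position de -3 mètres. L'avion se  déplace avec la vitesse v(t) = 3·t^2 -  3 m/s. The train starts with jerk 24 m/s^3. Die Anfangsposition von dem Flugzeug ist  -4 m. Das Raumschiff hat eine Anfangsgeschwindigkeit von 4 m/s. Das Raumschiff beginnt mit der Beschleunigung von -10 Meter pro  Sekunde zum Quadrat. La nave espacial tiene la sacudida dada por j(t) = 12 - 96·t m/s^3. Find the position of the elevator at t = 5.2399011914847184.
We have position x(t) = 5·t^2 + t + 43. Substituting t = 5.2399011914847184: x(5.2399011914847184) = 185.522723674100.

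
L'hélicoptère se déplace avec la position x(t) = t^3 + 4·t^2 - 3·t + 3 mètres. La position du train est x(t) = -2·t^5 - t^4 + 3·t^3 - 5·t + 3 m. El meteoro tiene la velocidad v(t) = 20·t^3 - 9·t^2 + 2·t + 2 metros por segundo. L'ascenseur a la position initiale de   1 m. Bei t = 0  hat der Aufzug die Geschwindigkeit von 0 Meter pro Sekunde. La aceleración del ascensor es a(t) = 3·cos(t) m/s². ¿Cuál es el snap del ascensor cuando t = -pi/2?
Para resolver esto, necesitamos tomar 2 derivadas de nuestra ecuación de la aceleración a(t) = 3·cos(t). La derivada de la aceleración da la sacudida: j(t) = -3·sin(t). La derivada de la sacudida da el snap: s(t) = -3·cos(t). Usando s(t) = -3·cos(t) y sustituyendo t = -pi/2, encontramos s = 0.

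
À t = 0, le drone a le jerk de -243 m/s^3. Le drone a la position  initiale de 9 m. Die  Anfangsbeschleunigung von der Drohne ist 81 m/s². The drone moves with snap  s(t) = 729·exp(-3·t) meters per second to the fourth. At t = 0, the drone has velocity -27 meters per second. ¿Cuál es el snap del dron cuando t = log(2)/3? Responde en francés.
Nous avons le snap s(t) = 729·exp(-3·t). En substituant t = log(2)/3: s(log(2)/3) = 729/2.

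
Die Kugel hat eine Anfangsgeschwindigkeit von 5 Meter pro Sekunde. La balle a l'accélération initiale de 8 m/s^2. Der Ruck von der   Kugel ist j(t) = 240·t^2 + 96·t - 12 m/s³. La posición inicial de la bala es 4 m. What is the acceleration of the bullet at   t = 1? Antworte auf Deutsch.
Um dies zu lösen, müssen wir 1 Stammfunktion unserer Gleichung für den Ruck j(t) = 240·t^2 + 96·t - 12 finden. Mit ∫j(t)dt und Anwendung von a(0) = 8, finden wir a(t) = 80·t^3 + 48·t^2 - 12·t + 8. Aus der Gleichung für die Beschleunigung a(t) = 80·t^3 + 48·t^2 - 12·t + 8, setzen wir t = 1 ein und erhalten a = 124.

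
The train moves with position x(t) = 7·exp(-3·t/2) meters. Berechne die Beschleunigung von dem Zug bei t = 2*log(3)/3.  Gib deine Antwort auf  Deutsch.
Um dies zu lösen, müssen wir 2 Ableitungen unserer Gleichung für die Position x(t) = 7·exp(-3·t/2) nehmen. Mit d/dt von x(t) finden wir v(t) = -21·exp(-3·t/2)/2. Mit d/dt von v(t) finden wir a(t) = 63·exp(-3·t/2)/4. Aus der Gleichung für die Beschleunigung a(t) = 63·exp(-3·t/2)/4, setzen wir t = 2*log(3)/3 ein und erhalten a = 21/4.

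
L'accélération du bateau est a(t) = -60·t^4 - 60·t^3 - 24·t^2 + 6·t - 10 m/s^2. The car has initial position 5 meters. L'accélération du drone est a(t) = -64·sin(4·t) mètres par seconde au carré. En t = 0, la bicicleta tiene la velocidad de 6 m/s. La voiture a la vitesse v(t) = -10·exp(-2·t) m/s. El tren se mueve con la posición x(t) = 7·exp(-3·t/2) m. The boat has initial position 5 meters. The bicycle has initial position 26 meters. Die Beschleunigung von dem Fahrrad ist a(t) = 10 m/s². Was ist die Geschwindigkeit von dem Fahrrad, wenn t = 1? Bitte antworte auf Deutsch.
Ausgehend von der Beschleunigung a(t) = 10, nehmen wir 1 Integral. Das Integral von der Beschleunigung, mit v(0) = 6, ergibt die Geschwindigkeit: v(t) = 10·t + 6. Mit v(t) = 10·t + 6 und Einsetzen von t = 1, finden wir v = 16.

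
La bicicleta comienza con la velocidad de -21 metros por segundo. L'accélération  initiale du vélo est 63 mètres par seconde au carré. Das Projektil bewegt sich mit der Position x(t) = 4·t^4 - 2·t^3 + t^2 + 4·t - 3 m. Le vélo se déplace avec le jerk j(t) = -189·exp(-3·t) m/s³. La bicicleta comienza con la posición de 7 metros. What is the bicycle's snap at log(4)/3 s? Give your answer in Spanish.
Partiendo de la sacudida j(t) = -189·exp(-3·t), tomamos 1 derivada. Tomando d/dt de j(t), encontramos s(t) = 567·exp(-3·t). Usando s(t) = 567·exp(-3·t) y sustituyendo t = log(4)/3, encontramos s = 567/4.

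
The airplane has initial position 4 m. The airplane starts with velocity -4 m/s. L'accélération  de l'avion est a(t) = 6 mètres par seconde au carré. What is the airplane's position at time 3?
We must find the integral of our acceleration equation a(t) = 6 2 times. The integral of acceleration is velocity. Using v(0) = -4, we get v(t) = 6·t - 4. Taking ∫v(t)dt and applying x(0) = 4, we find x(t) = 3·t^2 - 4·t + 4. We have position x(t) = 3·t^2 - 4·t + 4. Substituting t = 3: x(3) = 19.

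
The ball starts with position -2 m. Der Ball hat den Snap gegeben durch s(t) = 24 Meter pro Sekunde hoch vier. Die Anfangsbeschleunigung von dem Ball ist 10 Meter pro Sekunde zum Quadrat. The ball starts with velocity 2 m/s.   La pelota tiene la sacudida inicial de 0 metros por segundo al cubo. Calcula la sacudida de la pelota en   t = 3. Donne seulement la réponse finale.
j(3) = 72.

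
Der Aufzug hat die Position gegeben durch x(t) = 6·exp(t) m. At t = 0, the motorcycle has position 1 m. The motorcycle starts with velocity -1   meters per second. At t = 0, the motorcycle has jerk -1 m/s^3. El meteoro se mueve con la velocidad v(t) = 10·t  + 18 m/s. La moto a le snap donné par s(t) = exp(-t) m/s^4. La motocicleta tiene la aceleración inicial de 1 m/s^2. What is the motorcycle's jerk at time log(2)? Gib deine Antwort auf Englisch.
To solve this, we need to take 1 integral of our snap equation s(t) = exp(-t). Taking ∫s(t)dt and applying j(0) = -1, we find j(t) = -exp(-t). From the given jerk equation j(t) = -exp(-t), we substitute t = log(2) to get j = -1/2.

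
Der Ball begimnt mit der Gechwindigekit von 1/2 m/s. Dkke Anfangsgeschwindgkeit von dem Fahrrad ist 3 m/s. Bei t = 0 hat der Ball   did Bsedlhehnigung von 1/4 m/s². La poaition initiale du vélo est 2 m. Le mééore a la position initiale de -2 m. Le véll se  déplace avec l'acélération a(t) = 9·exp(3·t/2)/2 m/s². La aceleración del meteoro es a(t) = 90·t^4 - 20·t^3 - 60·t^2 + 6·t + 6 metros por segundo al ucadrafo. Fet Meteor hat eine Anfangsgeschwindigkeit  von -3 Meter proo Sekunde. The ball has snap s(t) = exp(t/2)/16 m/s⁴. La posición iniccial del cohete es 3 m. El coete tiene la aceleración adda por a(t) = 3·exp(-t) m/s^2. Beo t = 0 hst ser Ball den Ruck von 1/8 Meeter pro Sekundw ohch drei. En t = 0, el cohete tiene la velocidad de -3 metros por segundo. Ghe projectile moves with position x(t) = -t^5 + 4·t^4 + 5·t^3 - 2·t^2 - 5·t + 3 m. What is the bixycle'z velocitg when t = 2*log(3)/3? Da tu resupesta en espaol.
Para resolver esto, necesitamos tomar 1 integral de nuestra ecuación de la aceleración a(t) = 9·exp(3·t/2)/2. La antiderivada de la aceleración es la velocidad. Usando v(0) = 3, obtenemos v(t) = 3·exp(3·t/2). De la ecuación de la velocidad v(t) = 3·exp(3·t/2), sustituimos t = 2*log(3)/3 para obtener v = 9.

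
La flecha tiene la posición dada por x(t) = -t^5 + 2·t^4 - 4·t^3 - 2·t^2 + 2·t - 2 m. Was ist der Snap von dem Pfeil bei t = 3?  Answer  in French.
En partant de la position x(t) = -t^5 + 2·t^4 - 4·t^3 - 2·t^2 + 2·t - 2, nous prenons 4 dérivées. En prenant d/dt de x(t), nous trouvons v(t) = -5·t^4 + 8·t^3 - 12·t^2 - 4·t + 2. La dérivée de la vitesse donne l'accélération: a(t) = -20·t^3 + 24·t^2 - 24·t - 4. La dérivée de l'accélération donne le jerk: j(t) = -60·t^2 + 48·t - 24. La dérivée du jerk donne le snap: s(t) = 48 - 120·t. En utilisant s(t) = 48 - 120·t et en substituant t = 3, nous trouvons s = -312.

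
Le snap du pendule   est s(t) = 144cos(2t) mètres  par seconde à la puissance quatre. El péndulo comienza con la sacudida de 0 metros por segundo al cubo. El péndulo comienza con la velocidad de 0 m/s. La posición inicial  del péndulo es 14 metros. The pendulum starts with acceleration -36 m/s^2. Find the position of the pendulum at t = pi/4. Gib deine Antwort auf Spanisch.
Partiendo del snap s(t) = 144·cos(2·t), tomamos 4 antiderivadas. La integral del snap es la sacudida. Usando j(0) = 0, obtenemos j(t) = 72·sin(2·t). La integral de la sacudida es la aceleración. Usando a(0) = -36, obtenemos a(t) = -36·cos(2·t). La antiderivada de la aceleración, con v(0) = 0, da la velocidad: v(t) = -18·sin(2·t). La antiderivada de la velocidad, con x(0) = 14, da la posición: x(t) = 9·cos(2·t) + 5. Tenemos la posición x(t) = 9·cos(2·t) + 5. Sustituyendo t = pi/4: x(pi/4) = 5.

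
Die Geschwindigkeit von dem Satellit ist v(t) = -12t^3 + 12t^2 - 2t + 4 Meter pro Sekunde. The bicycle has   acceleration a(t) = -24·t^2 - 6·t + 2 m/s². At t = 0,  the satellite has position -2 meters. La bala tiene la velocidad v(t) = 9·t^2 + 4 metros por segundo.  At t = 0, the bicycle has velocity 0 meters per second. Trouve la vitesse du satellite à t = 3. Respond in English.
Using v(t) = -12·t^3 + 12·t^2 - 2·t + 4 and substituting t = 3, we find v = -218.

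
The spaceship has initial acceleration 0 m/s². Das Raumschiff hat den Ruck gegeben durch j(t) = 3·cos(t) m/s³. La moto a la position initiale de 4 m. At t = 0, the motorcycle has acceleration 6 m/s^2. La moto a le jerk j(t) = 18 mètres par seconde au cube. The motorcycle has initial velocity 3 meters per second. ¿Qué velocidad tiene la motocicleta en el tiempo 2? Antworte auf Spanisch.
Necesitamos integrar nuestra ecuación de la sacudida j(t) = 18 2 veces. Integrando la sacudida y usando la condición inicial a(0) = 6, obtenemos a(t) = 18·t + 6. La antiderivada de la aceleración, con v(0) = 3, da la velocidad: v(t) = 9·t^2 + 6·t + 3. Tenemos la velocidad v(t) = 9·t^2 + 6·t + 3. Sustituyendo t = 2: v(2) = 51.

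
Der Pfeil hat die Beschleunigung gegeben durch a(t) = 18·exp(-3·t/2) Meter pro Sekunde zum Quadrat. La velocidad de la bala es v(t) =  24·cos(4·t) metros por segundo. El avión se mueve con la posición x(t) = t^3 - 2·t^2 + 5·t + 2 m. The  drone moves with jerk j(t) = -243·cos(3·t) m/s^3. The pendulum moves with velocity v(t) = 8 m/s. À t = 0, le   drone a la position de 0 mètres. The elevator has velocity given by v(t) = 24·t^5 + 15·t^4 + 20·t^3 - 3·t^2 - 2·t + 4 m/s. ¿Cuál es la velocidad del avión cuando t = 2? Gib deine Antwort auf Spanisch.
Partiendo de la posición x(t) = t^3 - 2·t^2 + 5·t + 2, tomamos 1 derivada. La derivada de la posición da la velocidad: v(t) = 3·t^2 - 4·t + 5. Usando v(t) = 3·t^2 - 4·t + 5 y sustituyendo t = 2, encontramos v = 9.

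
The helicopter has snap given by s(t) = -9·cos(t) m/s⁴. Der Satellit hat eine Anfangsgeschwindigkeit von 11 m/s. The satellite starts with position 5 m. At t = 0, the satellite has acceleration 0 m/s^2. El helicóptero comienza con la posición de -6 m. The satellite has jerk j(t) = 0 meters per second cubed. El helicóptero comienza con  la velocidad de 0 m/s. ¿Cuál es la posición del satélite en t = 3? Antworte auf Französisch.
Nous devons intégrer notre équation du jerk j(t) = 0 3 fois. En intégrant le jerk et en utilisant la condition initiale a(0) = 0, nous obtenons a(t) = 0. En intégrant l'accélération et en utilisant la condition initiale v(0) = 11, nous obtenons v(t) = 11. La primitive de la vitesse est la position. En utilisant x(0) = 5, nous obtenons x(t) = 11·t + 5. Nous avons la position x(t) = 11·t + 5. En substituant t = 3: x(3) = 38.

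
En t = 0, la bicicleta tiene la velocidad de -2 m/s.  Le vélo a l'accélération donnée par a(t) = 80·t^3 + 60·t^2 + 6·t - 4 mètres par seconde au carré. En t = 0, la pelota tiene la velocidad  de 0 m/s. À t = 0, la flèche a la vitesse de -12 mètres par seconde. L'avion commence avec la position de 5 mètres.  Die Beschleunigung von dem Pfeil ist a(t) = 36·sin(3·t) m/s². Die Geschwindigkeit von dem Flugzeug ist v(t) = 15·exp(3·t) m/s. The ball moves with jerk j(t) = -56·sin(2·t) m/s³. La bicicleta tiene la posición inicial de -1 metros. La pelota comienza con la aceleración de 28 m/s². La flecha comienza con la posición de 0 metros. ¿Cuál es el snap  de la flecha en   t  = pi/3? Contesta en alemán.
Ausgehend von der Beschleunigung a(t) = 36·sin(3·t), nehmen wir 2 Ableitungen. Durch Ableiten von der Beschleunigung erhalten wir den Ruck: j(t) = 108·cos(3·t). Die Ableitung von dem Ruck ergibt den Snap: s(t) = -324·sin(3·t). Wir haben den Snap s(t) = -324·sin(3·t). Durch Einsetzen von t = pi/3: s(pi/3) = 0.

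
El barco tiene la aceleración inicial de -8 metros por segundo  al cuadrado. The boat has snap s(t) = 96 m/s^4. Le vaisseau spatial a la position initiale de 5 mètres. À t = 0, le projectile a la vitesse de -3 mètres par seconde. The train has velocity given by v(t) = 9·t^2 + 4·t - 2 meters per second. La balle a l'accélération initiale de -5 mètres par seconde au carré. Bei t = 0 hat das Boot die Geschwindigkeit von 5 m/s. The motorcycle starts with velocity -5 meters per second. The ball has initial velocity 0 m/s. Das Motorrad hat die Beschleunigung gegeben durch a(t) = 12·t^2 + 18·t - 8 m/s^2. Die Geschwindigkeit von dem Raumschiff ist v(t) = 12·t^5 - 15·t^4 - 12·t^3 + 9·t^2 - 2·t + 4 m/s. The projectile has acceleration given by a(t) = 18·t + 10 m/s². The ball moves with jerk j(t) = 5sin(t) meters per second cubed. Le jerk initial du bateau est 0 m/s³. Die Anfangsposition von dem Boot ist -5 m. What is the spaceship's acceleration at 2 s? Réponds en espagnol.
Debemos derivar nuestra ecuación de la velocidad v(t) = 12·t^5 - 15·t^4 - 12·t^3 + 9·t^2 - 2·t + 4 1 vez. La derivada de la velocidad da la aceleración: a(t) = 60·t^4 - 60·t^3 - 36·t^2 + 18·t - 2. Usando a(t) = 60·t^4 - 60·t^3 - 36·t^2 + 18·t - 2 y sustituyendo t = 2, encontramos a = 370.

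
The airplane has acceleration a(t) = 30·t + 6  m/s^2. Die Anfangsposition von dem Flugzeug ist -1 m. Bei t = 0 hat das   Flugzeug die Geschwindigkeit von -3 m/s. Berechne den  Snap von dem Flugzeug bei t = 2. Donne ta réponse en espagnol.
Para resolver esto, necesitamos tomar 2 derivadas de nuestra ecuación de la aceleración a(t) = 30·t + 6. La derivada de la aceleración da la sacudida: j(t) = 30. Derivando la sacudida, obtenemos el snap: s(t) = 0. De la ecuación del snap s(t) = 0, sustituimos t = 2 para obtener s = 0.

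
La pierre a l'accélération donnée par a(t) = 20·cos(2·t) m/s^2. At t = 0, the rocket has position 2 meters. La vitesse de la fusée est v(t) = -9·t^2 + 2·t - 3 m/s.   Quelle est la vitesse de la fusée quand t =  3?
En utilisant v(t) = -9·t^2 + 2·t - 3 et en substituant t = 3, nous trouvons v = -78.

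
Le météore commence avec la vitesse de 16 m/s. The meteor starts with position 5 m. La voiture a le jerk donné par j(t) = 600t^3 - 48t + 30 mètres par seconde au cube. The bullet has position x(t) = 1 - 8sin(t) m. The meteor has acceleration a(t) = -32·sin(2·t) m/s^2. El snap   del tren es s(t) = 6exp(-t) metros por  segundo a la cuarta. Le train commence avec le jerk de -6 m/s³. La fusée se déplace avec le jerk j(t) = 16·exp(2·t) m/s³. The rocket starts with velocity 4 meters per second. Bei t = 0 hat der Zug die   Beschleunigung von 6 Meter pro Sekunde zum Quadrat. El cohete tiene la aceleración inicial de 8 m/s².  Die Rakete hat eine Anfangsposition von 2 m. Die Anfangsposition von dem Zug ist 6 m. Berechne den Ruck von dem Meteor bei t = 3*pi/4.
Ausgehend von der Beschleunigung a(t) = -32·sin(2·t), nehmen wir 1 Ableitung. Die Ableitung von der Beschleunigung ergibt den Ruck: j(t) = -64·cos(2·t). Aus der Gleichung für den Ruck j(t) = -64·cos(2·t), setzen wir t = 3*pi/4 ein und erhalten j = 0.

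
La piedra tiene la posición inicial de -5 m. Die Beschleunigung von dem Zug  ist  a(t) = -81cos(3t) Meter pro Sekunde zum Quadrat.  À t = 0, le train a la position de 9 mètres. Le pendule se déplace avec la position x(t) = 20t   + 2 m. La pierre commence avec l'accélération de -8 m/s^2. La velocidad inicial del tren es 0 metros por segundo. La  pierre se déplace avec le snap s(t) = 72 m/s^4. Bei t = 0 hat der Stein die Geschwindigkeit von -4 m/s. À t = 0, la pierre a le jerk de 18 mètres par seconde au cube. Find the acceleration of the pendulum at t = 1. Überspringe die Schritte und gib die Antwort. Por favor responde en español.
En t = 1, a = 0.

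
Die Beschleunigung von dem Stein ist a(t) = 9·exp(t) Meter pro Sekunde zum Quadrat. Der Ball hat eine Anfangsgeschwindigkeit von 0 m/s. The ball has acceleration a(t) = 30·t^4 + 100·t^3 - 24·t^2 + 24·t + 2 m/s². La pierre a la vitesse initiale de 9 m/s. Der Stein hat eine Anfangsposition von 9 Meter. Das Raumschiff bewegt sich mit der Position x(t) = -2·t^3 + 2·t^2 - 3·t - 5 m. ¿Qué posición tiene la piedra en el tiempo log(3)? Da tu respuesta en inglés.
To find the answer, we compute 2 antiderivatives of a(t) = 9·exp(t). Taking ∫a(t)dt and applying v(0) = 9, we find v(t) = 9·exp(t). Taking ∫v(t)dt and applying x(0) = 9, we find x(t) = 9·exp(t). Using x(t) = 9·exp(t) and substituting t = log(3), we find x = 27.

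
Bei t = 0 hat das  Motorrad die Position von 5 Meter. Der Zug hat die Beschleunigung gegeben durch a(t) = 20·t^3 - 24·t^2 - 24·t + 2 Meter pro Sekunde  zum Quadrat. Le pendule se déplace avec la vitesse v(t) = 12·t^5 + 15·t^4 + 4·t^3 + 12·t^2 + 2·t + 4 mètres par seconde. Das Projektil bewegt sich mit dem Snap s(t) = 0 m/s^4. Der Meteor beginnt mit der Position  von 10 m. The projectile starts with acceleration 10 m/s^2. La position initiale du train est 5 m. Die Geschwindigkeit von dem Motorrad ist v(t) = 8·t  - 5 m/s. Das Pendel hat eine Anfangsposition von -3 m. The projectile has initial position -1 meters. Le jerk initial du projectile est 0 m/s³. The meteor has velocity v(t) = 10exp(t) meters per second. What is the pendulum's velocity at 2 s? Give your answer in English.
Using v(t) = 12·t^5 + 15·t^4 + 4·t^3 + 12·t^2 + 2·t + 4 and substituting t = 2, we find v = 712.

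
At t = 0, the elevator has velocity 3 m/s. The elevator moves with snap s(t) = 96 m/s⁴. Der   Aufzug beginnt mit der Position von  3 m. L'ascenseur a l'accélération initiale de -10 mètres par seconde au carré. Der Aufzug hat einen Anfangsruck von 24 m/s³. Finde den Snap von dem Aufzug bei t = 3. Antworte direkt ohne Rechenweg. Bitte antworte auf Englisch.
At t = 3, s = 96.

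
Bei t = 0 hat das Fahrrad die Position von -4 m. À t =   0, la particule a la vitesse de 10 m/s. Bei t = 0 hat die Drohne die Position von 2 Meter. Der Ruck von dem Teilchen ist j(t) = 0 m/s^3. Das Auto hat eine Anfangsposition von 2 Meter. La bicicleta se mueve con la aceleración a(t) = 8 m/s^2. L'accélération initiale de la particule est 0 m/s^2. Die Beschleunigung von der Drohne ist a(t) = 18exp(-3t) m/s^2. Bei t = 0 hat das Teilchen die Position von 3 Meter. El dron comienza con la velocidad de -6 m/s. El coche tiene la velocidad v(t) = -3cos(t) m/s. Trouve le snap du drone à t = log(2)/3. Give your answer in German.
Ausgehend von der Beschleunigung a(t) = 18·exp(-3·t), nehmen wir 2 Ableitungen. Mit d/dt von a(t) finden wir j(t) = -54·exp(-3·t). Die Ableitung von dem Ruck ergibt den Snap: s(t) = 162·exp(-3·t). Wir haben den Snap s(t) = 162·exp(-3·t). Durch Einsetzen von t = log(2)/3: s(log(2)/3) = 81.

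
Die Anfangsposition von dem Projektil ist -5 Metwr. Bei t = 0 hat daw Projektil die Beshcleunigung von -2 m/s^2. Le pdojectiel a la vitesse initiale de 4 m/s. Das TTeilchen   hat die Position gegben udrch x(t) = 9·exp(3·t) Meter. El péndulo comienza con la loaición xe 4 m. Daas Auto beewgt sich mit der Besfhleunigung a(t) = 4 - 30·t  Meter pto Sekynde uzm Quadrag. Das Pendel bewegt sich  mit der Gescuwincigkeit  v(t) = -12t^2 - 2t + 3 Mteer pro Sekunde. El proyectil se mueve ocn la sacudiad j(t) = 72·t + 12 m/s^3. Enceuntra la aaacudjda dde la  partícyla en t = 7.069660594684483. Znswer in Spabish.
Partiendo de la posición x(t) = 9·exp(3·t), tomamos 3 derivadas. Tomando d/dt de x(t), encontramos v(t) = 27·exp(3·t). La derivada de la velocidad da la aceleración: a(t) = 81·exp(3·t). La derivada de la aceleración da la sacudida: j(t) = 243·exp(3·t). Usando j(t) = 243·exp(3·t) y sustituyendo t = 7.069660594684483, encontramos j = 394957194410.412.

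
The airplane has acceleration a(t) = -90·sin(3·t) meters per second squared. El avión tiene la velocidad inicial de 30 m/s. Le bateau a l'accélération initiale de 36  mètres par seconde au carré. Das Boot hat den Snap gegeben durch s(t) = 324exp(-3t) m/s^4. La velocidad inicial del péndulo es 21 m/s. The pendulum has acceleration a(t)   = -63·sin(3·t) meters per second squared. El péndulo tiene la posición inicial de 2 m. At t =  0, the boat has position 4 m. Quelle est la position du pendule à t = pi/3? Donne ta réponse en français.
Nous devons intégrer notre équation de l'accélération a(t) = -63·sin(3·t) 2 fois. En prenant ∫a(t)dt et en appliquant v(0) = 21, nous trouvons v(t) = 21·cos(3·t). En prenant ∫v(t)dt et en appliquant x(0) = 2, nous trouvons x(t) = 7·sin(3·t) + 2. De l'équation de la position x(t) = 7·sin(3·t) + 2, nous substituons t = pi/3 pour obtenir x = 2.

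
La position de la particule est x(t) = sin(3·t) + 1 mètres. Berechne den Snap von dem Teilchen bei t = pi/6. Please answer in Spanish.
Partiendo de la posición x(t) = sin(3·t) + 1, tomamos 4 derivadas. Derivando la posición, obtenemos la velocidad: v(t) = 3·cos(3·t). Derivando la velocidad, obtenemos la aceleración: a(t) = -9·sin(3·t). Derivando la aceleración, obtenemos la sacudida: j(t) = -27·cos(3·t). La derivada de la sacudida da el snap: s(t) = 81·sin(3·t). Tenemos el snap s(t) = 81·sin(3·t). Sustituyendo t = pi/6: s(pi/6) = 81.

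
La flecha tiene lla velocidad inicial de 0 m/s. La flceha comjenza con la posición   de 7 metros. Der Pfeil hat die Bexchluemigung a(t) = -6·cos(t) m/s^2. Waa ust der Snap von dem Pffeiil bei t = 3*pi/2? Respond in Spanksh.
Partiendo de la aceleración a(t) = -6·cos(t), tomamos 2 derivadas. Tomando d/dt de a(t), encontramos j(t) = 6·sin(t). La derivada de la sacudida da el snap: s(t) = 6·cos(t). Tenemos el snap s(t) = 6·cos(t). Sustituyendo t = 3*pi/2: s(3*pi/2) = 0.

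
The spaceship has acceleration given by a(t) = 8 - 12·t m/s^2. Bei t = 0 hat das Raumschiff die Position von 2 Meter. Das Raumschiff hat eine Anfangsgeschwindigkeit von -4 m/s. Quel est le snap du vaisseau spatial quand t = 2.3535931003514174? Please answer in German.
Um dies zu lösen, müssen wir 2 Ableitungen unserer Gleichung für die Beschleunigung a(t) = 8 - 12·t nehmen. Durch Ableiten von der Beschleunigung erhalten wir den Ruck: j(t) = -12. Mit d/dt von j(t) finden wir s(t) = 0. Mit s(t) = 0 und Einsetzen von t = 2.3535931003514174, finden wir s = 0.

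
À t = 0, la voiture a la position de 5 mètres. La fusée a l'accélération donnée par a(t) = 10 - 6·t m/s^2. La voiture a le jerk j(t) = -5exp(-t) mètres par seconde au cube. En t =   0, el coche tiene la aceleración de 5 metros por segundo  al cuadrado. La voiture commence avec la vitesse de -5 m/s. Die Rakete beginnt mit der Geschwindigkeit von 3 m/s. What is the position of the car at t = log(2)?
Starting from jerk j(t) = -5·exp(-t), we take 3 antiderivatives. The antiderivative of jerk, with a(0) = 5, gives acceleration: a(t) = 5·exp(-t). Integrating acceleration and using the initial condition v(0) = -5, we get v(t) = -5·exp(-t). The integral of velocity is position. Using x(0) = 5, we get x(t) = 5·exp(-t). We have position x(t) = 5·exp(-t). Substituting t = log(2): x(log(2)) = 5/2.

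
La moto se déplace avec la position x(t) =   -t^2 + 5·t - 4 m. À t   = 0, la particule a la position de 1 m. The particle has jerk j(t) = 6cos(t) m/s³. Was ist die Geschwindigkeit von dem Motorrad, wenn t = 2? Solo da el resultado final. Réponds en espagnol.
La velocidad en t = 2 es v = 1.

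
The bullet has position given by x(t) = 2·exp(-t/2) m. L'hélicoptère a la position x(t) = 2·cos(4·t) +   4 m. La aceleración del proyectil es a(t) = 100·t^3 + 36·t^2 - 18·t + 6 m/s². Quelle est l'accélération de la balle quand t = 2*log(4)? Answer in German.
Wir müssen unsere Gleichung für die Position x(t) = 2·exp(-t/2) 2-mal ableiten. Die Ableitung von der Position ergibt die Geschwindigkeit: v(t) = -exp(-t/2). Die Ableitung von der Geschwindigkeit ergibt die Beschleunigung: a(t) = exp(-t/2)/2. Wir haben die Beschleunigung a(t) = exp(-t/2)/2. Durch Einsetzen von t = 2*log(4): a(2*log(4)) = 1/8.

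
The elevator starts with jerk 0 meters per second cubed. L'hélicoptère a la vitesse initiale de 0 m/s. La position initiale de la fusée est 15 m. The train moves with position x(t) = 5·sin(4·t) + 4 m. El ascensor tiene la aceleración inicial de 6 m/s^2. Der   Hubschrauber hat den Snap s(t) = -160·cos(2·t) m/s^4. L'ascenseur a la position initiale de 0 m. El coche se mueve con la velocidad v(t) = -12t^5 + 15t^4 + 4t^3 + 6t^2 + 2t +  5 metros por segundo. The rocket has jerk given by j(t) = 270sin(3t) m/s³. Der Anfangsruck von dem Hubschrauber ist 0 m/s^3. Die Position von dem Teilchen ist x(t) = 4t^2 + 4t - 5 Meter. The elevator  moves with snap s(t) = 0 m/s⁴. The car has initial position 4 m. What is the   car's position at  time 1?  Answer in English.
To find the answer, we compute 1 antiderivative of v(t) = -12·t^5 + 15·t^4 + 4·t^3 + 6·t^2 + 2·t + 5. Taking ∫v(t)dt and applying x(0) = 4, we find x(t) = -2·t^6 + 3·t^5 + t^4 + 2·t^3 + t^2 + 5·t + 4. We have position x(t) = -2·t^6 + 3·t^5 + t^4 + 2·t^3 + t^2 + 5·t + 4. Substituting t = 1: x(1) = 14.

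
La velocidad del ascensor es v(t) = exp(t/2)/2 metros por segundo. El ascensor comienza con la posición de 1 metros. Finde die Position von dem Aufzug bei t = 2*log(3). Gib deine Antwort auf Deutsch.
Wir müssen unsere Gleichung für die Geschwindigkeit v(t) = exp(t/2)/2 1-mal integrieren. Durch Integration von der Geschwindigkeit und Verwendung der Anfangsbedingung x(0) = 1, erhalten wir x(t) = exp(t/2). Aus der Gleichung für die Position x(t) = exp(t/2), setzen wir t = 2*log(3) ein und erhalten x = 3.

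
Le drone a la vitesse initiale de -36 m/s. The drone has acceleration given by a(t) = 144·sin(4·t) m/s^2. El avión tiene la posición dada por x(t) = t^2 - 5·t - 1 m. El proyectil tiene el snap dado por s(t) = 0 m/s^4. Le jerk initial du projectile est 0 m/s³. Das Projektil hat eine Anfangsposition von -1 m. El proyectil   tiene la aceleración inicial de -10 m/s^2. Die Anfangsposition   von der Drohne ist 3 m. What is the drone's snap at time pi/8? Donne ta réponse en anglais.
To solve this, we need to take 2 derivatives of our acceleration equation a(t) = 144·sin(4·t). Taking d/dt of a(t), we find j(t) = 576·cos(4·t). The derivative of jerk gives snap: s(t) = -2304·sin(4·t). Using s(t) = -2304·sin(4·t) and substituting t = pi/8, we find s = -2304.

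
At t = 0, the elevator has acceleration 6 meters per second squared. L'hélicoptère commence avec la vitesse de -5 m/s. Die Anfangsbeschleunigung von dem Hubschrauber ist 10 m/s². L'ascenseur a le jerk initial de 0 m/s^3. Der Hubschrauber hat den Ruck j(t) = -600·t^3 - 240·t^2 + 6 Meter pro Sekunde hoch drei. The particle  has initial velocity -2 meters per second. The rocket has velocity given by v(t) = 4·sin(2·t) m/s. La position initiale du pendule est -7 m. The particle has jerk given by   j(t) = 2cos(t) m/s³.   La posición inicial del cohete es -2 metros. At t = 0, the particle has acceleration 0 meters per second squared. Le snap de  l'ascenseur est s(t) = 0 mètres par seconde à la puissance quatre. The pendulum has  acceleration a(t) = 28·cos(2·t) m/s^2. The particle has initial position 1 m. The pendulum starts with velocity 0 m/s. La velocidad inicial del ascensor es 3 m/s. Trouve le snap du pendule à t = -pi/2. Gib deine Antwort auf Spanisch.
Debemos derivar nuestra ecuación de la aceleración a(t) = 28·cos(2·t) 2 veces. La derivada de la aceleración da la sacudida: j(t) = -56·sin(2·t). La derivada de la sacudida da el snap: s(t) = -112·cos(2·t). De la ecuación del snap s(t) = -112·cos(2·t), sustituimos t = -pi/2 para obtener s = 112.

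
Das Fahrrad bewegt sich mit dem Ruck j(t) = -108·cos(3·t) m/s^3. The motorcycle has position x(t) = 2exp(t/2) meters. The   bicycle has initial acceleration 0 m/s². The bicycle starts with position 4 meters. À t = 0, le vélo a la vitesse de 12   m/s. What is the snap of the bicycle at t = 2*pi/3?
Starting from jerk j(t) = -108·cos(3·t), we take 1 derivative. Taking d/dt of j(t), we find s(t) = 324·sin(3·t). We have snap s(t) = 324·sin(3·t). Substituting t = 2*pi/3: s(2*pi/3) = 0.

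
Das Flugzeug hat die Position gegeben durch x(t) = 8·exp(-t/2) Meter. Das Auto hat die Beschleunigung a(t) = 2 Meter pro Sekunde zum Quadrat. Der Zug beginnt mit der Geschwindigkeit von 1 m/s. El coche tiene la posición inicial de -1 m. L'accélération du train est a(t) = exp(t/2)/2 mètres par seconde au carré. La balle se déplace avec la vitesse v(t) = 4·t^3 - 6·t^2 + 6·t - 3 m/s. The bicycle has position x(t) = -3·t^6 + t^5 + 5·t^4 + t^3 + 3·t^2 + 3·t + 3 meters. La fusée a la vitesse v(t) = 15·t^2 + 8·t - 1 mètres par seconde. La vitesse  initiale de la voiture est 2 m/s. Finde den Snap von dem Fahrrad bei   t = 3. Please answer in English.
To solve this, we need to take 4 derivatives of our position equation x(t) = -3·t^6 + t^5 + 5·t^4 + t^3 + 3·t^2 + 3·t + 3. The derivative of position gives velocity: v(t) = -18·t^5 + 5·t^4 + 20·t^3 + 3·t^2 + 6·t + 3. Taking d/dt of v(t), we find a(t) = -90·t^4 + 20·t^3 + 60·t^2 + 6·t + 6. Taking d/dt of a(t), we find j(t) = -360·t^3 + 60·t^2 + 120·t + 6. Differentiating jerk, we get snap: s(t) = -1080·t^2 + 120·t + 120. We have snap s(t) = -1080·t^2 + 120·t + 120. Substituting t = 3: s(3) = -9240.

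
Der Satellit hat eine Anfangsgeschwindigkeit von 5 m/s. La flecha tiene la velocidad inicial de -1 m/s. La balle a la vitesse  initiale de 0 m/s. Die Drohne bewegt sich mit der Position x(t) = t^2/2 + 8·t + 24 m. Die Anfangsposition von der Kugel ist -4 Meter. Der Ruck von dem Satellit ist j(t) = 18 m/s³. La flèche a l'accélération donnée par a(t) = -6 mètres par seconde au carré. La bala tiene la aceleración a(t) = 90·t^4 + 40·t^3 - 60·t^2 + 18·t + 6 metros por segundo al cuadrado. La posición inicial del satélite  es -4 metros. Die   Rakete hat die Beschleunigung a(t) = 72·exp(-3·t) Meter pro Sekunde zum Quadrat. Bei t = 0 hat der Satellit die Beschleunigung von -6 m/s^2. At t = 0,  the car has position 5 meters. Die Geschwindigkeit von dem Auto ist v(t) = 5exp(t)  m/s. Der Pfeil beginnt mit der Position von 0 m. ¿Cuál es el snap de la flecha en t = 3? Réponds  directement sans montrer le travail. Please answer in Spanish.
La respuesta es 0.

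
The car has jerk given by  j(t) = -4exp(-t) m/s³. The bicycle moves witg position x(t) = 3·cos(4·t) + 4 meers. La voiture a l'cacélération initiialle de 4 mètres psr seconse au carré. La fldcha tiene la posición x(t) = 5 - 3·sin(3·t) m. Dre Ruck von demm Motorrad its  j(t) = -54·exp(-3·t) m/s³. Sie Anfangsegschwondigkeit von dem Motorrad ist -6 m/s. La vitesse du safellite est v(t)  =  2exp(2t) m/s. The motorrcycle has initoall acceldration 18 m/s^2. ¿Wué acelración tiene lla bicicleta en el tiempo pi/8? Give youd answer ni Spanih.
Partiendo de la posición x(t) = 3·cos(4·t) + 4, tomamos 2 derivadas. Tomando d/dt de x(t), encontramos v(t) = -12·sin(4·t). La derivada de la velocidad da la aceleración: a(t) = -48·cos(4·t). Tenemos la aceleración a(t) = -48·cos(4·t). Sustituyendo t = pi/8: a(pi/8) = 0.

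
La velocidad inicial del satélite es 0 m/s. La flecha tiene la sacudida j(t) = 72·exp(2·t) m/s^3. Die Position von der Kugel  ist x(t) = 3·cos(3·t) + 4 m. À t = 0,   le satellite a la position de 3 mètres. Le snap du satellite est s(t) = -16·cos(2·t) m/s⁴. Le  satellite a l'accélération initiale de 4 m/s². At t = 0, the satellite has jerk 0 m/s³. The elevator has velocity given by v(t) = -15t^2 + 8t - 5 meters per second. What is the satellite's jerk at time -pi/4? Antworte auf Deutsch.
Wir müssen das Integral unserer Gleichung für den Snap s(t) = -16·cos(2·t) 1-mal finden. Die Stammfunktion von dem Snap ist der Ruck. Mit j(0) = 0 erhalten wir j(t) = -8·sin(2·t). Wir haben den Ruck j(t) = -8·sin(2·t). Durch Einsetzen von t = -pi/4: j(-pi/4) = 8.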